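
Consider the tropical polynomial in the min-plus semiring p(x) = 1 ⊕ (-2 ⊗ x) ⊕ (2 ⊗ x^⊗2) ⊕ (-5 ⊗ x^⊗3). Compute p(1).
p(1) = -2

A tropical monomial a ⊗ x^⊗i evaluates to a + i · x. Evaluating each term at x = 1:
  Term 0 contributes 1 + 0 · 1 = 1
  Term 1 contributes -2 + 1 · 1 = -1
  Term 2 contributes 2 + 2 · 1 = 4
  Term 3 contributes -5 + 3 · 1 = -2
p(1) = ⊕ of these = min[1, -1, 4, -2] = -2.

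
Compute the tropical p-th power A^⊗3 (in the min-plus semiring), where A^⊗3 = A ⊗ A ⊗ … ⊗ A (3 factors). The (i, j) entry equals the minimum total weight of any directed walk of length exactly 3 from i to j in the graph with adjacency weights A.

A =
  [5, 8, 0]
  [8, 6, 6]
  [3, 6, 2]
A^⊗3 =
  [5, 8, 3]
  [11, 14, 9]
  [6, 9, 5]

Each entry (A^⊗3)_ij equals the minimum over all length-3 walks i = v_0 → v_1 → … → v_3 = j of Σ_t A[v_t][v_{t+1}]. For example, for (i, j) = (0, 2) we minimise over 9 possible intermediate vertex sequences; the minimum is 3, attained along the walk 0 → 2 → 0 → 2.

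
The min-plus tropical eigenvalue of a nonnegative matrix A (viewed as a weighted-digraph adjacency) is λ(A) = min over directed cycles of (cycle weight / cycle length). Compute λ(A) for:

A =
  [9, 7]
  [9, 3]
λ(A) = 3

Enumerate directed cycles and compute their means (weight / length). Sample:
  cycle 0 → 0: weight = 9, length = 1, mean = 9/1 ≈ 9.000
  cycle 1 → 1: weight = 3, length = 1, mean = 3/1 ≈ 3.000
  cycle 0 → 1 → 0: weight = 16, length = 2, mean = 16/2 ≈ 8.000
  cycle 1 → 0 → 1: weight = 16, length = 2, mean = 16/2 ≈ 8.000
Minimum mean = 3.000, attained e.g. along the cycle 1 → 1 with weight 3 and length 1. So λ(A) = 3/1 = 3.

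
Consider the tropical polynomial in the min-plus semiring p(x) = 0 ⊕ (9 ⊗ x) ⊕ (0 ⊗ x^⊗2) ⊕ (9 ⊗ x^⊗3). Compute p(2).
p(2) = 0

A tropical monomial a ⊗ x^⊗i evaluates to a + i · x. Evaluating each term at x = 2:
  Term 0 contributes 0 + 0 · 2 = 0
  Term 1 contributes 9 + 1 · 2 = 11
  Term 2 contributes 0 + 2 · 2 = 4
  Term 3 contributes 9 + 3 · 2 = 15
p(2) = ⊕ of these = min[0, 11, 4, 15] = 0.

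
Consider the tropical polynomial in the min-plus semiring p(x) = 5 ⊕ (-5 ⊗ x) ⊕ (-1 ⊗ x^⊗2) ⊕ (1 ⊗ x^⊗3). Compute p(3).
p(3) = -2

A tropical monomial a ⊗ x^⊗i evaluates to a + i · x. Evaluating each term at x = 3:
  Term 0 contributes 5 + 0 · 3 = 5
  Term 1 contributes -5 + 1 · 3 = -2
  Term 2 contributes -1 + 2 · 3 = 5
  Term 3 contributes 1 + 3 · 3 = 10
p(3) = ⊕ of these = min[5, -2, 5, 10] = -2.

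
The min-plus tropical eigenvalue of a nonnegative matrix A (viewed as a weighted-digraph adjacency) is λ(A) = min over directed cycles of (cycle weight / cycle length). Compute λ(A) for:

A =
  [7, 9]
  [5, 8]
λ(A) = 7

Enumerate directed cycles and compute their means (weight / length). Sample:
  cycle 0 → 0: weight = 7, length = 1, mean = 7/1 ≈ 7.000
  cycle 1 → 1: weight = 8, length = 1, mean = 8/1 ≈ 8.000
  cycle 0 → 1 → 0: weight = 14, length = 2, mean = 14/2 ≈ 7.000
  cycle 1 → 0 → 1: weight = 14, length = 2, mean = 14/2 ≈ 7.000
Minimum mean = 7.000, attained e.g. along the cycle 0 → 0 with weight 7 and length 1. So λ(A) = 7/1 = 7.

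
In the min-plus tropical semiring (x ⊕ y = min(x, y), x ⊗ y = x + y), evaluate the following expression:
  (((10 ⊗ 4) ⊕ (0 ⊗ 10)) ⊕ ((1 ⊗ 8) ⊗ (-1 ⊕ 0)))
(((10 ⊗ 4) ⊕ (0 ⊗ 10)) ⊕ ((1 ⊗ 8) ⊗ (-1 ⊕ 0))) = 8

Expand innermost to outermost. Recall ⊕ takes the minimum of its arguments and ⊗ takes their sum. Working out the expression (((10 ⊗ 4) ⊕ (0 ⊗ 10)) ⊕ ((1 ⊗ 8) ⊗ (-1 ⊕ 0))) gives 8.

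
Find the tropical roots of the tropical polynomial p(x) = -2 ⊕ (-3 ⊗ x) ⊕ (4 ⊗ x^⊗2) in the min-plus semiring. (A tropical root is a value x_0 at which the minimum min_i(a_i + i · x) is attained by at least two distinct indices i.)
Roots: {-7, 1}

Each tropical root is a break point of the lower envelope of the lines y = a_i + i · x (there are 3 lines, with slopes 0, 1, ..., 2). Only the lines that attain the minimum somewhere contribute to roots; other lines are dominated. Here the surviving (envelope) indices are i = 2, i = 1, i = 0.
Intersections between consecutive envelope lines give the roots: for adjacent envelope indices i < j the intersection is x = (a_i − a_j) / (j − i). Reading off the sorted break points: {-7, 1}.
Verification: at each break x_0, at least two indices attain the minimum of min_i(a_i + i · x_0).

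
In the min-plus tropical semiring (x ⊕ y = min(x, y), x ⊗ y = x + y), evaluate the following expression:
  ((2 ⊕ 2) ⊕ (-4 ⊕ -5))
((2 ⊕ 2) ⊕ (-4 ⊕ -5)) = -5

Expand innermost to outermost. Recall ⊕ takes the minimum of its arguments and ⊗ takes their sum. Working out the expression ((2 ⊕ 2) ⊕ (-4 ⊕ -5)) gives -5.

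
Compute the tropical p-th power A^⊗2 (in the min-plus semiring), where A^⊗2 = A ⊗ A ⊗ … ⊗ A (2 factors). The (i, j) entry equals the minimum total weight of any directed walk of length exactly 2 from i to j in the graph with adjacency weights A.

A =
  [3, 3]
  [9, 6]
A^⊗2 =
  [6, 6]
  [12, 12]

Each entry (A^⊗2)_ij equals the minimum over all length-2 walks i = v_0 → v_1 → … → v_2 = j of Σ_t A[v_t][v_{t+1}]. For example, for (i, j) = (0, 1) we minimise over 2 possible intermediate vertex sequences; the minimum is 6, attained along the walk 0 → 0 → 1.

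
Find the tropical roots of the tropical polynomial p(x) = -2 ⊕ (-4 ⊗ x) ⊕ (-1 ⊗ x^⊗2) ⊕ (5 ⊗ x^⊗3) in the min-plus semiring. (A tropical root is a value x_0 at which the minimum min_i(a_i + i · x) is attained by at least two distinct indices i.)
Roots: {-6, -3, 2}

Each tropical root is a break point of the lower envelope of the lines y = a_i + i · x (there are 4 lines, with slopes 0, 1, ..., 3). Only the lines that attain the minimum somewhere contribute to roots; other lines are dominated. Here the surviving (envelope) indices are i = 3, i = 2, i = 1, i = 0.
Intersections between consecutive envelope lines give the roots: for adjacent envelope indices i < j the intersection is x = (a_i − a_j) / (j − i). Reading off the sorted break points: {-6, -3, 2}.
Verification: at each break x_0, at least two indices attain the minimum of min_i(a_i + i · x_0).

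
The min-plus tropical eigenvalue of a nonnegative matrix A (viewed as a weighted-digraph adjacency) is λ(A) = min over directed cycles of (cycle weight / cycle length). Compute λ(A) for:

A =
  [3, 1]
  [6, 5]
λ(A) = 3

Enumerate directed cycles and compute their means (weight / length). Sample:
  cycle 0 → 0: weight = 3, length = 1, mean = 3/1 ≈ 3.000
  cycle 1 → 1: weight = 5, length = 1, mean = 5/1 ≈ 5.000
  cycle 0 → 1 → 0: weight = 7, length = 2, mean = 7/2 ≈ 3.500
  cycle 1 → 0 → 1: weight = 7, length = 2, mean = 7/2 ≈ 3.500
Minimum mean = 3.000, attained e.g. along the cycle 0 → 0 with weight 3 and length 1. So λ(A) = 3/1 = 3.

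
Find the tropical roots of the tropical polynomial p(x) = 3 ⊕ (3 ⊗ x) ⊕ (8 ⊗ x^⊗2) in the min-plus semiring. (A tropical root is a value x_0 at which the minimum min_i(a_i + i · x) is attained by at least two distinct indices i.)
Roots: {-5, 0}

Each tropical root is a break point of the lower envelope of the lines y = a_i + i · x (there are 3 lines, with slopes 0, 1, ..., 2). Only the lines that attain the minimum somewhere contribute to roots; other lines are dominated. Here the surviving (envelope) indices are i = 2, i = 1, i = 0.
Intersections between consecutive envelope lines give the roots: for adjacent envelope indices i < j the intersection is x = (a_i − a_j) / (j − i). Reading off the sorted break points: {-5, 0}.
Verification: at each break x_0, at least two indices attain the minimum of min_i(a_i + i · x_0).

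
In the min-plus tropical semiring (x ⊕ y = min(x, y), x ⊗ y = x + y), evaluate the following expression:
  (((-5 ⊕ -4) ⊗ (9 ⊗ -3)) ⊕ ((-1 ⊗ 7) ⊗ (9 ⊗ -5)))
(((-5 ⊕ -4) ⊗ (9 ⊗ -3)) ⊕ ((-1 ⊗ 7) ⊗ (9 ⊗ -5))) = 1

Expand innermost to outermost. Recall ⊕ takes the minimum of its arguments and ⊗ takes their sum. Working out the expression (((-5 ⊕ -4) ⊗ (9 ⊗ -3)) ⊕ ((-1 ⊗ 7) ⊗ (9 ⊗ -5))) gives 1.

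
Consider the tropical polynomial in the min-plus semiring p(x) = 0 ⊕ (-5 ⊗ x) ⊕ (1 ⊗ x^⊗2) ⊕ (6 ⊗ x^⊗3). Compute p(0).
p(0) = -5

A tropical monomial a ⊗ x^⊗i evaluates to a + i · x. Evaluating each term at x = 0:
  Term 0 contributes 0 + 0 · 0 = 0
  Term 1 contributes -5 + 1 · 0 = -5
  Term 2 contributes 1 + 2 · 0 = 1
  Term 3 contributes 6 + 3 · 0 = 6
p(0) = ⊕ of these = min[0, -5, 1, 6] = -5.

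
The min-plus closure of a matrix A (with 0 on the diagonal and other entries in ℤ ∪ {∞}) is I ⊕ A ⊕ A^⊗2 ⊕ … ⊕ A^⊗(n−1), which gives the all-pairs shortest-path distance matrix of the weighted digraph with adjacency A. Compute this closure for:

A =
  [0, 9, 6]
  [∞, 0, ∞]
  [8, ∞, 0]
Closure =
  [0, 9, 6]
  [∞, 0, ∞]
  [8, 17, 0]

This is the Floyd-Warshall all-pairs shortest-path computation. For each intermediate vertex k = 0, 1, …, 2, update dist[i][j] ← min(dist[i][j], dist[i][k] + dist[k][j]). The final matrix gives, for each (i, j), the minimum total weight of any directed path from i to j (possibly empty when i = j).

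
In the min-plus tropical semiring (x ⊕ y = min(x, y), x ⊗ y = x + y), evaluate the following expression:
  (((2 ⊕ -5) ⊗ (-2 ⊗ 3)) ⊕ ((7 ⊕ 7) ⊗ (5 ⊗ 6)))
(((2 ⊕ -5) ⊗ (-2 ⊗ 3)) ⊕ ((7 ⊕ 7) ⊗ (5 ⊗ 6))) = -4

Expand innermost to outermost. Recall ⊕ takes the minimum of its arguments and ⊗ takes their sum. Working out the expression (((2 ⊕ -5) ⊗ (-2 ⊗ 3)) ⊕ ((7 ⊕ 7) ⊗ (5 ⊗ 6))) gives -4.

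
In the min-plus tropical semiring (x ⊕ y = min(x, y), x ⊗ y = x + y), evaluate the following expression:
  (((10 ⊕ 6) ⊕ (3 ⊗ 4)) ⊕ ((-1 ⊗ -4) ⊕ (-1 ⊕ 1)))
(((10 ⊕ 6) ⊕ (3 ⊗ 4)) ⊕ ((-1 ⊗ -4) ⊕ (-1 ⊕ 1))) = -5

Expand innermost to outermost. Recall ⊕ takes the minimum of its arguments and ⊗ takes their sum. Working out the expression (((10 ⊕ 6) ⊕ (3 ⊗ 4)) ⊕ ((-1 ⊗ -4) ⊕ (-1 ⊕ 1))) gives -5.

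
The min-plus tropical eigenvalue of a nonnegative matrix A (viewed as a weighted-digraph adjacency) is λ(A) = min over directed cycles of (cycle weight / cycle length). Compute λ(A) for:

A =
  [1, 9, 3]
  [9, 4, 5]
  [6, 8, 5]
λ(A) = 1

Enumerate directed cycles and compute their means (weight / length). Sample:
  cycle 0 → 0: weight = 1, length = 1, mean = 1/1 ≈ 1.000
  cycle 1 → 1: weight = 4, length = 1, mean = 4/1 ≈ 4.000
  cycle 2 → 2: weight = 5, length = 1, mean = 5/1 ≈ 5.000
  cycle 0 → 1 → 0: weight = 18, length = 2, mean = 18/2 ≈ 9.000
  cycle 0 → 2 → 0: weight = 9, length = 2, mean = 9/2 ≈ 4.500
  cycle 1 → 0 → 1: weight = 18, length = 2, mean = 18/2 ≈ 9.000
Minimum mean = 1.000, attained e.g. along the cycle 0 → 0 with weight 1 and length 1. So λ(A) = 1/1 = 1.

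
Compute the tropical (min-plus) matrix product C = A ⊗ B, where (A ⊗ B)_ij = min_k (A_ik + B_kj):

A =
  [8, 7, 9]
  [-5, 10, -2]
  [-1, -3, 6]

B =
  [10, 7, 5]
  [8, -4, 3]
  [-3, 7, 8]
A ⊗ B =
  [6, 3, 10]
  [-5, 2, 0]
  [3, -7, 0]

Apply the min-plus product entry-by-entry:
  C[0][0] = min over k of (A[0][0] + B[0][0] = 8 + 10 = 18, A[0][1] + B[1][0] = 7 + 8 = 15, A[0][2] + B[2][0] = 9 + -3 = 6) = 6 (attained at k = 2)
  C[0][1] = min over k of (A[0][0] + B[0][1] = 8 + 7 = 15, A[0][1] + B[1][1] = 7 + -4 = 3, A[0][2] + B[2][1] = 9 + 7 = 16) = 3 (attained at k = 1)
  C[0][2] = min over k of (A[0][0] + B[0][2] = 8 + 5 = 13, A[0][1] + B[1][2] = 7 + 3 = 10, A[0][2] + B[2][2] = 9 + 8 = 17) = 10 (attained at k = 1)
  C[1][0] = min over k of (A[1][0] + B[0][0] = -5 + 10 = 5, A[1][1] + B[1][0] = 10 + 8 = 18, A[1][2] + B[2][0] = -2 + -3 = -5) = -5 (attained at k = 2)
  C[1][1] = min over k of (A[1][0] + B[0][1] = -5 + 7 = 2, A[1][1] + B[1][1] = 10 + -4 = 6, A[1][2] + B[2][1] = -2 + 7 = 5) = 2 (attained at k = 0)
  C[1][2] = min over k of (A[1][0] + B[0][2] = -5 + 5 = 0, A[1][1] + B[1][2] = 10 + 3 = 13, A[1][2] + B[2][2] = -2 + 8 = 6) = 0 (attained at k = 0)
  C[2][0] = min over k of (A[2][0] + B[0][0] = -1 + 10 = 9, A[2][1] + B[1][0] = -3 + 8 = 5, A[2][2] + B[2][0] = 6 + -3 = 3) = 3 (attained at k = 2)
  C[2][1] = min over k of (A[2][0] + B[0][1] = -1 + 7 = 6, A[2][1] + B[1][1] = -3 + -4 = -7, A[2][2] + B[2][1] = 6 + 7 = 13) = -7 (attained at k = 1)
  C[2][2] = min over k of (A[2][0] + B[0][2] = -1 + 5 = 4, A[2][1] + B[1][2] = -3 + 3 = 0, A[2][2] + B[2][2] = 6 + 8 = 14) = 0 (attained at k = 1)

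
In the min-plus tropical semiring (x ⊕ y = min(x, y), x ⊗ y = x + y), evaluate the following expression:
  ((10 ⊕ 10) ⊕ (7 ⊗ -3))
((10 ⊕ 10) ⊕ (7 ⊗ -3)) = 4

Expand innermost to outermost. Recall ⊕ takes the minimum of its arguments and ⊗ takes their sum. Working out the expression ((10 ⊕ 10) ⊕ (7 ⊗ -3)) gives 4.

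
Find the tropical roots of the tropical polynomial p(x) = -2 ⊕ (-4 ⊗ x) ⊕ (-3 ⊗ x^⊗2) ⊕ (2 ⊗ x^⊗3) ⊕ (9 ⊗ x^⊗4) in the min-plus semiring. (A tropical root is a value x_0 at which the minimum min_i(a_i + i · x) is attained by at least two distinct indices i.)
Roots: {-7, -5, -1, 2}

Each tropical root is a break point of the lower envelope of the lines y = a_i + i · x (there are 5 lines, with slopes 0, 1, ..., 4). Only the lines that attain the minimum somewhere contribute to roots; other lines are dominated. Here the surviving (envelope) indices are i = 4, i = 3, i = 2, i = 1, i = 0.
Intersections between consecutive envelope lines give the roots: for adjacent envelope indices i < j the intersection is x = (a_i − a_j) / (j − i). Reading off the sorted break points: {-7, -5, -1, 2}.
Verification: at each break x_0, at least two indices attain the minimum of min_i(a_i + i · x_0).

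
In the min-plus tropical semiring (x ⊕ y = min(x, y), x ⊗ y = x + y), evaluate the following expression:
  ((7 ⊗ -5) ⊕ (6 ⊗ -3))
((7 ⊗ -5) ⊕ (6 ⊗ -3)) = 2

Expand innermost to outermost. Recall ⊕ takes the minimum of its arguments and ⊗ takes their sum. Working out the expression ((7 ⊗ -5) ⊕ (6 ⊗ -3)) gives 2.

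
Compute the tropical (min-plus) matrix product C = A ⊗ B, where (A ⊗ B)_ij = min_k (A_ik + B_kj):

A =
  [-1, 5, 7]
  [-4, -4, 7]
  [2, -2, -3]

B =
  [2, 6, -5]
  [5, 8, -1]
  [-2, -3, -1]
A ⊗ B =
  [1, 4, -6]
  [-2, 2, -9]
  [-5, -6, -4]

Apply the min-plus product entry-by-entry:
  C[0][0] = min over k of (A[0][0] + B[0][0] = -1 + 2 = 1, A[0][1] + B[1][0] = 5 + 5 = 10, A[0][2] + B[2][0] = 7 + -2 = 5) = 1 (attained at k = 0)
  C[0][1] = min over k of (A[0][0] + B[0][1] = -1 + 6 = 5, A[0][1] + B[1][1] = 5 + 8 = 13, A[0][2] + B[2][1] = 7 + -3 = 4) = 4 (attained at k = 2)
  C[0][2] = min over k of (A[0][0] + B[0][2] = -1 + -5 = -6, A[0][1] + B[1][2] = 5 + -1 = 4, A[0][2] + B[2][2] = 7 + -1 = 6) = -6 (attained at k = 0)
  C[1][0] = min over k of (A[1][0] + B[0][0] = -4 + 2 = -2, A[1][1] + B[1][0] = -4 + 5 = 1, A[1][2] + B[2][0] = 7 + -2 = 5) = -2 (attained at k = 0)
  C[1][1] = min over k of (A[1][0] + B[0][1] = -4 + 6 = 2, A[1][1] + B[1][1] = -4 + 8 = 4, A[1][2] + B[2][1] = 7 + -3 = 4) = 2 (attained at k = 0)
  C[1][2] = min over k of (A[1][0] + B[0][2] = -4 + -5 = -9, A[1][1] + B[1][2] = -4 + -1 = -5, A[1][2] + B[2][2] = 7 + -1 = 6) = -9 (attained at k = 0)
  C[2][0] = min over k of (A[2][0] + B[0][0] = 2 + 2 = 4, A[2][1] + B[1][0] = -2 + 5 = 3, A[2][2] + B[2][0] = -3 + -2 = -5) = -5 (attained at k = 2)
  C[2][1] = min over k of (A[2][0] + B[0][1] = 2 + 6 = 8, A[2][1] + B[1][1] = -2 + 8 = 6, A[2][2] + B[2][1] = -3 + -3 = -6) = -6 (attained at k = 2)
  C[2][2] = min over k of (A[2][0] + B[0][2] = 2 + -5 = -3, A[2][1] + B[1][2] = -2 + -1 = -3, A[2][2] + B[2][2] = -3 + -1 = -4) = -4 (attained at k = 2)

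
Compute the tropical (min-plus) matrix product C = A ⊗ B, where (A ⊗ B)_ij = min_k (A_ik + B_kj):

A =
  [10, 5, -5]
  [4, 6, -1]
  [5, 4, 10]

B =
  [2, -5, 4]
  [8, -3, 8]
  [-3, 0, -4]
A ⊗ B =
  [-8, -5, -9]
  [-4, -1, -5]
  [7, 0, 6]

Apply the min-plus product entry-by-entry:
  C[0][0] = min over k of (A[0][0] + B[0][0] = 10 + 2 = 12, A[0][1] + B[1][0] = 5 + 8 = 13, A[0][2] + B[2][0] = -5 + -3 = -8) = -8 (attained at k = 2)
  C[0][1] = min over k of (A[0][0] + B[0][1] = 10 + -5 = 5, A[0][1] + B[1][1] = 5 + -3 = 2, A[0][2] + B[2][1] = -5 + 0 = -5) = -5 (attained at k = 2)
  C[0][2] = min over k of (A[0][0] + B[0][2] = 10 + 4 = 14, A[0][1] + B[1][2] = 5 + 8 = 13, A[0][2] + B[2][2] = -5 + -4 = -9) = -9 (attained at k = 2)
  C[1][0] = min over k of (A[1][0] + B[0][0] = 4 + 2 = 6, A[1][1] + B[1][0] = 6 + 8 = 14, A[1][2] + B[2][0] = -1 + -3 = -4) = -4 (attained at k = 2)
  C[1][1] = min over k of (A[1][0] + B[0][1] = 4 + -5 = -1, A[1][1] + B[1][1] = 6 + -3 = 3, A[1][2] + B[2][1] = -1 + 0 = -1) = -1 (attained at k = 0)
  C[1][2] = min over k of (A[1][0] + B[0][2] = 4 + 4 = 8, A[1][1] + B[1][2] = 6 + 8 = 14, A[1][2] + B[2][2] = -1 + -4 = -5) = -5 (attained at k = 2)
  C[2][0] = min over k of (A[2][0] + B[0][0] = 5 + 2 = 7, A[2][1] + B[1][0] = 4 + 8 = 12, A[2][2] + B[2][0] = 10 + -3 = 7) = 7 (attained at k = 0)
  C[2][1] = min over k of (A[2][0] + B[0][1] = 5 + -5 = 0, A[2][1] + B[1][1] = 4 + -3 = 1, A[2][2] + B[2][1] = 10 + 0 = 10) = 0 (attained at k = 0)
  C[2][2] = min over k of (A[2][0] + B[0][2] = 5 + 4 = 9, A[2][1] + B[1][2] = 4 + 8 = 12, A[2][2] + B[2][2] = 10 + -4 = 6) = 6 (attained at k = 2)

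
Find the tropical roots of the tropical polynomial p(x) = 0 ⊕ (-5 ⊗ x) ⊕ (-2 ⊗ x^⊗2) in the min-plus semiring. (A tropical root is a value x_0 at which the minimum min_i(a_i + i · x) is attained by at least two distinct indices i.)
Roots: {-3, 5}

Each tropical root is a break point of the lower envelope of the lines y = a_i + i · x (there are 3 lines, with slopes 0, 1, ..., 2). Only the lines that attain the minimum somewhere contribute to roots; other lines are dominated. Here the surviving (envelope) indices are i = 2, i = 1, i = 0.
Intersections between consecutive envelope lines give the roots: for adjacent envelope indices i < j the intersection is x = (a_i − a_j) / (j − i). Reading off the sorted break points: {-3, 5}.
Verification: at each break x_0, at least two indices attain the minimum of min_i(a_i + i · x_0).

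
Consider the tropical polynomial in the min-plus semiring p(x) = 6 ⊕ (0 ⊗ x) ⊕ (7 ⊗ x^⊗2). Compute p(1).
p(1) = 1

A tropical monomial a ⊗ x^⊗i evaluates to a + i · x. Evaluating each term at x = 1:
  Term 0 contributes 6 + 0 · 1 = 6
  Term 1 contributes 0 + 1 · 1 = 1
  Term 2 contributes 7 + 2 · 1 = 9
p(1) = ⊕ of these = min[6, 1, 9] = 1.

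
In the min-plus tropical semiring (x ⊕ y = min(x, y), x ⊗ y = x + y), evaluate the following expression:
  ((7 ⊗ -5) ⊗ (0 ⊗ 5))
((7 ⊗ -5) ⊗ (0 ⊗ 5)) = 7

Expand innermost to outermost. Recall ⊕ takes the minimum of its arguments and ⊗ takes their sum. Working out the expression ((7 ⊗ -5) ⊗ (0 ⊗ 5)) gives 7.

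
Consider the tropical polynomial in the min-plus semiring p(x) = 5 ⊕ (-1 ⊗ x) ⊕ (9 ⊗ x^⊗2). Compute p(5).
p(5) = 4

A tropical monomial a ⊗ x^⊗i evaluates to a + i · x. Evaluating each term at x = 5:
  Term 0 contributes 5 + 0 · 5 = 5
  Term 1 contributes -1 + 1 · 5 = 4
  Term 2 contributes 9 + 2 · 5 = 19
p(5) = ⊕ of these = min[5, 4, 19] = 4.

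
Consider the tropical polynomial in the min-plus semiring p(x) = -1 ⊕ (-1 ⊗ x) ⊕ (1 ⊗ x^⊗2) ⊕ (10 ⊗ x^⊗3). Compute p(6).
p(6) = -1

A tropical monomial a ⊗ x^⊗i evaluates to a + i · x. Evaluating each term at x = 6:
  Term 0 contributes -1 + 0 · 6 = -1
  Term 1 contributes -1 + 1 · 6 = 5
  Term 2 contributes 1 + 2 · 6 = 13
  Term 3 contributes 10 + 3 · 6 = 28
p(6) = ⊕ of these = min[-1, 5, 13, 28] = -1.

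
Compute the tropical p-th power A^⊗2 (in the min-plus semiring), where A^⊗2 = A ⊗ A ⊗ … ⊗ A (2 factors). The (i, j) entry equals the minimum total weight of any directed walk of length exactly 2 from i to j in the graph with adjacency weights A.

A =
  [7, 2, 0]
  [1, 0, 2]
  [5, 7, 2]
A^⊗2 =
  [3, 2, 2]
  [1, 0, 1]
  [7, 7, 4]

Each entry (A^⊗2)_ij equals the minimum over all length-2 walks i = v_0 → v_1 → … → v_2 = j of Σ_t A[v_t][v_{t+1}]. For example, for (i, j) = (0, 2) we minimise over 3 possible intermediate vertex sequences; the minimum is 2, attained along the walk 0 → 2 → 2.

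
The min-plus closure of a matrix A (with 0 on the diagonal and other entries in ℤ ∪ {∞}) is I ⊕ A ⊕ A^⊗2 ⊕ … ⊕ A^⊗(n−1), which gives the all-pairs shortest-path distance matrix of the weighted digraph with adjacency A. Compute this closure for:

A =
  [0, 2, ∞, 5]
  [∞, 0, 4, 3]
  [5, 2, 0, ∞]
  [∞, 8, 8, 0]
Closure =
  [0, 2, 6, 5]
  [9, 0, 4, 3]
  [5, 2, 0, 5]
  [13, 8, 8, 0]

This is the Floyd-Warshall all-pairs shortest-path computation. For each intermediate vertex k = 0, 1, …, 3, update dist[i][j] ← min(dist[i][j], dist[i][k] + dist[k][j]). The final matrix gives, for each (i, j), the minimum total weight of any directed path from i to j (possibly empty when i = j).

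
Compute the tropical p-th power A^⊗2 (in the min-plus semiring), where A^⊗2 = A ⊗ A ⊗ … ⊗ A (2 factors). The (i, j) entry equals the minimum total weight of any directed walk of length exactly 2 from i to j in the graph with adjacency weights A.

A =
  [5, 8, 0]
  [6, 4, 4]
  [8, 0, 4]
A^⊗2 =
  [8, 0, 4]
  [10, 4, 6]
  [6, 4, 4]

Each entry (A^⊗2)_ij equals the minimum over all length-2 walks i = v_0 → v_1 → … → v_2 = j of Σ_t A[v_t][v_{t+1}]. For example, for (i, j) = (0, 2) we minimise over 3 possible intermediate vertex sequences; the minimum is 4, attained along the walk 0 → 2 → 2.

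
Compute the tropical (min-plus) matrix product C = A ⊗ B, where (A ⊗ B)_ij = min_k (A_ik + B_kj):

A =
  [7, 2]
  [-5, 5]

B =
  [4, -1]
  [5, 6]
A ⊗ B =
  [7, 6]
  [-1, -6]

Apply the min-plus product entry-by-entry:
  C[0][0] = min over k of (A[0][0] + B[0][0] = 7 + 4 = 11, A[0][1] + B[1][0] = 2 + 5 = 7) = 7 (attained at k = 1)
  C[0][1] = min over k of (A[0][0] + B[0][1] = 7 + -1 = 6, A[0][1] + B[1][1] = 2 + 6 = 8) = 6 (attained at k = 0)
  C[1][0] = min over k of (A[1][0] + B[0][0] = -5 + 4 = -1, A[1][1] + B[1][0] = 5 + 5 = 10) = -1 (attained at k = 0)
  C[1][1] = min over k of (A[1][0] + B[0][1] = -5 + -1 = -6, A[1][1] + B[1][1] = 5 + 6 = 11) = -6 (attained at k = 0)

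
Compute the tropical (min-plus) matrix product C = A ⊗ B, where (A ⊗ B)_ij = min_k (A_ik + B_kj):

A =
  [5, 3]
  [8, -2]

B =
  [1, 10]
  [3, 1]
A ⊗ B =
  [6, 4]
  [1, -1]

Apply the min-plus product entry-by-entry:
  C[0][0] = min over k of (A[0][0] + B[0][0] = 5 + 1 = 6, A[0][1] + B[1][0] = 3 + 3 = 6) = 6 (attained at k = 0)
  C[0][1] = min over k of (A[0][0] + B[0][1] = 5 + 10 = 15, A[0][1] + B[1][1] = 3 + 1 = 4) = 4 (attained at k = 1)
  C[1][0] = min over k of (A[1][0] + B[0][0] = 8 + 1 = 9, A[1][1] + B[1][0] = -2 + 3 = 1) = 1 (attained at k = 1)
  C[1][1] = min over k of (A[1][0] + B[0][1] = 8 + 10 = 18, A[1][1] + B[1][1] = -2 + 1 = -1) = -1 (attained at k = 1)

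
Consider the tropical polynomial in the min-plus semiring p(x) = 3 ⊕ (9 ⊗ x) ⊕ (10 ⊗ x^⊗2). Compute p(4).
p(4) = 3

A tropical monomial a ⊗ x^⊗i evaluates to a + i · x. Evaluating each term at x = 4:
  Term 0 contributes 3 + 0 · 4 = 3
  Term 1 contributes 9 + 1 · 4 = 13
  Term 2 contributes 10 + 2 · 4 = 18
p(4) = ⊕ of these = min[3, 13, 18] = 3.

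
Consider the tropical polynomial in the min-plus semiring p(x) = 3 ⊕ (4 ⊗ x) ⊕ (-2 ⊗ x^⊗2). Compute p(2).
p(2) = 2

A tropical monomial a ⊗ x^⊗i evaluates to a + i · x. Evaluating each term at x = 2:
  Term 0 contributes 3 + 0 · 2 = 3
  Term 1 contributes 4 + 1 · 2 = 6
  Term 2 contributes -2 + 2 · 2 = 2
p(2) = ⊕ of these = min[3, 6, 2] = 2.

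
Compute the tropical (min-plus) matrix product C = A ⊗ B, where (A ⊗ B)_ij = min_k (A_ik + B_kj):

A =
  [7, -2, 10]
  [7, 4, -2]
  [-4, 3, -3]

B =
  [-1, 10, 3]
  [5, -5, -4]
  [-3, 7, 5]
A ⊗ B =
  [3, -7, -6]
  [-5, -1, 0]
  [-6, -2, -1]

Apply the min-plus product entry-by-entry:
  C[0][0] = min over k of (A[0][0] + B[0][0] = 7 + -1 = 6, A[0][1] + B[1][0] = -2 + 5 = 3, A[0][2] + B[2][0] = 10 + -3 = 7) = 3 (attained at k = 1)
  C[0][1] = min over k of (A[0][0] + B[0][1] = 7 + 10 = 17, A[0][1] + B[1][1] = -2 + -5 = -7, A[0][2] + B[2][1] = 10 + 7 = 17) = -7 (attained at k = 1)
  C[0][2] = min over k of (A[0][0] + B[0][2] = 7 + 3 = 10, A[0][1] + B[1][2] = -2 + -4 = -6, A[0][2] + B[2][2] = 10 + 5 = 15) = -6 (attained at k = 1)
  C[1][0] = min over k of (A[1][0] + B[0][0] = 7 + -1 = 6, A[1][1] + B[1][0] = 4 + 5 = 9, A[1][2] + B[2][0] = -2 + -3 = -5) = -5 (attained at k = 2)
  C[1][1] = min over k of (A[1][0] + B[0][1] = 7 + 10 = 17, A[1][1] + B[1][1] = 4 + -5 = -1, A[1][2] + B[2][1] = -2 + 7 = 5) = -1 (attained at k = 1)
  C[1][2] = min over k of (A[1][0] + B[0][2] = 7 + 3 = 10, A[1][1] + B[1][2] = 4 + -4 = 0, A[1][2] + B[2][2] = -2 + 5 = 3) = 0 (attained at k = 1)
  C[2][0] = min over k of (A[2][0] + B[0][0] = -4 + -1 = -5, A[2][1] + B[1][0] = 3 + 5 = 8, A[2][2] + B[2][0] = -3 + -3 = -6) = -6 (attained at k = 2)
  C[2][1] = min over k of (A[2][0] + B[0][1] = -4 + 10 = 6, A[2][1] + B[1][1] = 3 + -5 = -2, A[2][2] + B[2][1] = -3 + 7 = 4) = -2 (attained at k = 1)
  C[2][2] = min over k of (A[2][0] + B[0][2] = -4 + 3 = -1, A[2][1] + B[1][2] = 3 + -4 = -1, A[2][2] + B[2][2] = -3 + 5 = 2) = -1 (attained at k = 0)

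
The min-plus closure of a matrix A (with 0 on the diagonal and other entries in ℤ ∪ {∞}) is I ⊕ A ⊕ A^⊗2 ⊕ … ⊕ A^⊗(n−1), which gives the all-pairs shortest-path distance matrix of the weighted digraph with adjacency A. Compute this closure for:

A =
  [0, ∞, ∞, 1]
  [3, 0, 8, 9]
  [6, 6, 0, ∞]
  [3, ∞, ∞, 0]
Closure =
  [0, ∞, ∞, 1]
  [3, 0, 8, 4]
  [6, 6, 0, 7]
  [3, ∞, ∞, 0]

This is the Floyd-Warshall all-pairs shortest-path computation. For each intermediate vertex k = 0, 1, …, 3, update dist[i][j] ← min(dist[i][j], dist[i][k] + dist[k][j]). The final matrix gives, for each (i, j), the minimum total weight of any directed path from i to j (possibly empty when i = j).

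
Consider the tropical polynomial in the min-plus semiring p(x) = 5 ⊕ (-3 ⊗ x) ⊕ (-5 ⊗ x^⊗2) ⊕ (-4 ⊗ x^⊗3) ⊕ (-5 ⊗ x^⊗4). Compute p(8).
p(8) = 5

A tropical monomial a ⊗ x^⊗i evaluates to a + i · x. Evaluating each term at x = 8:
  Term 0 contributes 5 + 0 · 8 = 5
  Term 1 contributes -3 + 1 · 8 = 5
  Term 2 contributes -5 + 2 · 8 = 11
  Term 3 contributes -4 + 3 · 8 = 20
  Term 4 contributes -5 + 4 · 8 = 27
p(8) = ⊕ of these = min[5, 5, 11, 20, 27] = 5.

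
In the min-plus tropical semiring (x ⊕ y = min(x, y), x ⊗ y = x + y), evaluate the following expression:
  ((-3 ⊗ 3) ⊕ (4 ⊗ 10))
((-3 ⊗ 3) ⊕ (4 ⊗ 10)) = 0

Expand innermost to outermost. Recall ⊕ takes the minimum of its arguments and ⊗ takes their sum. Working out the expression ((-3 ⊗ 3) ⊕ (4 ⊗ 10)) gives 0.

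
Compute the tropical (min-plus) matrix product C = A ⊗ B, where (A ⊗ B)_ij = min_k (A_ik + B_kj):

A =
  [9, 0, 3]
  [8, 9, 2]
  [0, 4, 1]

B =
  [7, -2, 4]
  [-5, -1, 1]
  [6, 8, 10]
A ⊗ B =
  [-5, -1, 1]
  [4, 6, 10]
  [-1, -2, 4]

Apply the min-plus product entry-by-entry:
  C[0][0] = min over k of (A[0][0] + B[0][0] = 9 + 7 = 16, A[0][1] + B[1][0] = 0 + -5 = -5, A[0][2] + B[2][0] = 3 + 6 = 9) = -5 (attained at k = 1)
  C[0][1] = min over k of (A[0][0] + B[0][1] = 9 + -2 = 7, A[0][1] + B[1][1] = 0 + -1 = -1, A[0][2] + B[2][1] = 3 + 8 = 11) = -1 (attained at k = 1)
  C[0][2] = min over k of (A[0][0] + B[0][2] = 9 + 4 = 13, A[0][1] + B[1][2] = 0 + 1 = 1, A[0][2] + B[2][2] = 3 + 10 = 13) = 1 (attained at k = 1)
  C[1][0] = min over k of (A[1][0] + B[0][0] = 8 + 7 = 15, A[1][1] + B[1][0] = 9 + -5 = 4, A[1][2] + B[2][0] = 2 + 6 = 8) = 4 (attained at k = 1)
  C[1][1] = min over k of (A[1][0] + B[0][1] = 8 + -2 = 6, A[1][1] + B[1][1] = 9 + -1 = 8, A[1][2] + B[2][1] = 2 + 8 = 10) = 6 (attained at k = 0)
  C[1][2] = min over k of (A[1][0] + B[0][2] = 8 + 4 = 12, A[1][1] + B[1][2] = 9 + 1 = 10, A[1][2] + B[2][2] = 2 + 10 = 12) = 10 (attained at k = 1)
  C[2][0] = min over k of (A[2][0] + B[0][0] = 0 + 7 = 7, A[2][1] + B[1][0] = 4 + -5 = -1, A[2][2] + B[2][0] = 1 + 6 = 7) = -1 (attained at k = 1)
  C[2][1] = min over k of (A[2][0] + B[0][1] = 0 + -2 = -2, A[2][1] + B[1][1] = 4 + -1 = 3, A[2][2] + B[2][1] = 1 + 8 = 9) = -2 (attained at k = 0)
  C[2][2] = min over k of (A[2][0] + B[0][2] = 0 + 4 = 4, A[2][1] + B[1][2] = 4 + 1 = 5, A[2][2] + B[2][2] = 1 + 10 = 11) = 4 (attained at k = 0)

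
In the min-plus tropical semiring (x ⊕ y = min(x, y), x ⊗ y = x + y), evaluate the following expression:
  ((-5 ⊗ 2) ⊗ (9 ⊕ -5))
((-5 ⊗ 2) ⊗ (9 ⊕ -5)) = -8

Expand innermost to outermost. Recall ⊕ takes the minimum of its arguments and ⊗ takes their sum. Working out the expression ((-5 ⊗ 2) ⊗ (9 ⊕ -5)) gives -8.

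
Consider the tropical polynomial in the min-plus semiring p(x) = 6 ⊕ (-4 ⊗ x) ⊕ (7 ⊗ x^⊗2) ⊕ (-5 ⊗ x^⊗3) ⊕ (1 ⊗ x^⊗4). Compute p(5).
p(5) = 1

A tropical monomial a ⊗ x^⊗i evaluates to a + i · x. Evaluating each term at x = 5:
  Term 0 contributes 6 + 0 · 5 = 6
  Term 1 contributes -4 + 1 · 5 = 1
  Term 2 contributes 7 + 2 · 5 = 17
  Term 3 contributes -5 + 3 · 5 = 10
  Term 4 contributes 1 + 4 · 5 = 21
p(5) = ⊕ of these = min[6, 1, 17, 10, 21] = 1.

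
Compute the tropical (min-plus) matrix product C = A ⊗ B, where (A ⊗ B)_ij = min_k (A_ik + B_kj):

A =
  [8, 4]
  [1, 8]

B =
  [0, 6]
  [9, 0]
A ⊗ B =
  [8, 4]
  [1, 7]

Apply the min-plus product entry-by-entry:
  C[0][0] = min over k of (A[0][0] + B[0][0] = 8 + 0 = 8, A[0][1] + B[1][0] = 4 + 9 = 13) = 8 (attained at k = 0)
  C[0][1] = min over k of (A[0][0] + B[0][1] = 8 + 6 = 14, A[0][1] + B[1][1] = 4 + 0 = 4) = 4 (attained at k = 1)
  C[1][0] = min over k of (A[1][0] + B[0][0] = 1 + 0 = 1, A[1][1] + B[1][0] = 8 + 9 = 17) = 1 (attained at k = 0)
  C[1][1] = min over k of (A[1][0] + B[0][1] = 1 + 6 = 7, A[1][1] + B[1][1] = 8 + 0 = 8) = 7 (attained at k = 0)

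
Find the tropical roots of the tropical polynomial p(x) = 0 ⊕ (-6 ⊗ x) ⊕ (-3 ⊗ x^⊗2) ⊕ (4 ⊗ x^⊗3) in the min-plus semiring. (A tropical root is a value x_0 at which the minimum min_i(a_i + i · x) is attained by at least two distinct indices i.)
Roots: {-7, -3, 6}

Each tropical root is a break point of the lower envelope of the lines y = a_i + i · x (there are 4 lines, with slopes 0, 1, ..., 3). Only the lines that attain the minimum somewhere contribute to roots; other lines are dominated. Here the surviving (envelope) indices are i = 3, i = 2, i = 1, i = 0.
Intersections between consecutive envelope lines give the roots: for adjacent envelope indices i < j the intersection is x = (a_i − a_j) / (j − i). Reading off the sorted break points: {-7, -3, 6}.
Verification: at each break x_0, at least two indices attain the minimum of min_i(a_i + i · x_0).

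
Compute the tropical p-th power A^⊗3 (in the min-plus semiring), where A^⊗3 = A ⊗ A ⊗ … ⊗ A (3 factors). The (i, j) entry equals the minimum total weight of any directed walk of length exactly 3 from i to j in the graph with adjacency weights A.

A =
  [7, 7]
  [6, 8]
A^⊗3 =
  [20, 20]
  [19, 20]

Each entry (A^⊗3)_ij equals the minimum over all length-3 walks i = v_0 → v_1 → … → v_3 = j of Σ_t A[v_t][v_{t+1}]. For example, for (i, j) = (0, 1) we minimise over 4 possible intermediate vertex sequences; the minimum is 20, attained along the walk 0 → 1 → 0 → 1.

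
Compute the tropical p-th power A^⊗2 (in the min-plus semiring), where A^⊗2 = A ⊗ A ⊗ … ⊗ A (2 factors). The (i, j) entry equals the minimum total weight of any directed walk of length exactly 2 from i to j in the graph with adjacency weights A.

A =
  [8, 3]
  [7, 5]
A^⊗2 =
  [10, 8]
  [12, 10]

Each entry (A^⊗2)_ij equals the minimum over all length-2 walks i = v_0 → v_1 → … → v_2 = j of Σ_t A[v_t][v_{t+1}]. For example, for (i, j) = (0, 1) we minimise over 2 possible intermediate vertex sequences; the minimum is 8, attained along the walk 0 → 1 → 1.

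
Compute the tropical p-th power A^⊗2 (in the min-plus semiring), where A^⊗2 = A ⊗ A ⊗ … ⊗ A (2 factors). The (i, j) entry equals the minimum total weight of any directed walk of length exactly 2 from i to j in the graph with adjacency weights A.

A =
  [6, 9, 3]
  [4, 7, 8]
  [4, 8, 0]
A^⊗2 =
  [7, 11, 3]
  [10, 13, 7]
  [4, 8, 0]

Each entry (A^⊗2)_ij equals the minimum over all length-2 walks i = v_0 → v_1 → … → v_2 = j of Σ_t A[v_t][v_{t+1}]. For example, for (i, j) = (0, 2) we minimise over 3 possible intermediate vertex sequences; the minimum is 3, attained along the walk 0 → 2 → 2.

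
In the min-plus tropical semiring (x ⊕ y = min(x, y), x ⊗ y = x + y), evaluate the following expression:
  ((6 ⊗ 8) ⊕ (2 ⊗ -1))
((6 ⊗ 8) ⊕ (2 ⊗ -1)) = 1

Expand innermost to outermost. Recall ⊕ takes the minimum of its arguments and ⊗ takes their sum. Working out the expression ((6 ⊗ 8) ⊕ (2 ⊗ -1)) gives 1.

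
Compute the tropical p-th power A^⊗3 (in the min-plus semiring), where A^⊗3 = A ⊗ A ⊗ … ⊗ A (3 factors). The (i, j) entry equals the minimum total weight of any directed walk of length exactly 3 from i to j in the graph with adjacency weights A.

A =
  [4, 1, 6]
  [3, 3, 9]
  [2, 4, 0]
A^⊗3 =
  [7, 5, 6]
  [7, 7, 9]
  [2, 3, 0]

Each entry (A^⊗3)_ij equals the minimum over all length-3 walks i = v_0 → v_1 → … → v_3 = j of Σ_t A[v_t][v_{t+1}]. For example, for (i, j) = (0, 2) we minimise over 9 possible intermediate vertex sequences; the minimum is 6, attained along the walk 0 → 2 → 2 → 2.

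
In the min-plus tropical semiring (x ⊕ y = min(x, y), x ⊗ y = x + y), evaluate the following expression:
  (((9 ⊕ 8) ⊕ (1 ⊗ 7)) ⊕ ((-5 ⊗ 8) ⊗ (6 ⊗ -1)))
(((9 ⊕ 8) ⊕ (1 ⊗ 7)) ⊕ ((-5 ⊗ 8) ⊗ (6 ⊗ -1))) = 8

Expand innermost to outermost. Recall ⊕ takes the minimum of its arguments and ⊗ takes their sum. Working out the expression (((9 ⊕ 8) ⊕ (1 ⊗ 7)) ⊕ ((-5 ⊗ 8) ⊗ (6 ⊗ -1))) gives 8.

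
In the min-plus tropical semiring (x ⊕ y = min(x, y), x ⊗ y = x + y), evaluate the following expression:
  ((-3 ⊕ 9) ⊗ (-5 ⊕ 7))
((-3 ⊕ 9) ⊗ (-5 ⊕ 7)) = -8

Expand innermost to outermost. Recall ⊕ takes the minimum of its arguments and ⊗ takes their sum. Working out the expression ((-3 ⊕ 9) ⊗ (-5 ⊕ 7)) gives -8.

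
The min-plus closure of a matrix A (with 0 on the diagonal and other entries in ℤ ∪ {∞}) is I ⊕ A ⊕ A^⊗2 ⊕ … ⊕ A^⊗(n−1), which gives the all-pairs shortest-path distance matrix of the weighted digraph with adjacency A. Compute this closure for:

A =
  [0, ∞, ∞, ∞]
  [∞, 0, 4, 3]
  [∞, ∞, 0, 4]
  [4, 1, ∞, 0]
Closure =
  [0, ∞, ∞, ∞]
  [7, 0, 4, 3]
  [8, 5, 0, 4]
  [4, 1, 5, 0]

This is the Floyd-Warshall all-pairs shortest-path computation. For each intermediate vertex k = 0, 1, …, 3, update dist[i][j] ← min(dist[i][j], dist[i][k] + dist[k][j]). The final matrix gives, for each (i, j), the minimum total weight of any directed path from i to j (possibly empty when i = j).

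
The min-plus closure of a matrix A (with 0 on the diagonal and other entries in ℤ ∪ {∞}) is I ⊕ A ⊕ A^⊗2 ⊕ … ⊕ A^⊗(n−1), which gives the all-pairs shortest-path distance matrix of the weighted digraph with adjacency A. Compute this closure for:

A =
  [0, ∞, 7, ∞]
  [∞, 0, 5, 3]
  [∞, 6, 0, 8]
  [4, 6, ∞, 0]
Closure =
  [0, 13, 7, 15]
  [7, 0, 5, 3]
  [12, 6, 0, 8]
  [4, 6, 11, 0]

This is the Floyd-Warshall all-pairs shortest-path computation. For each intermediate vertex k = 0, 1, …, 3, update dist[i][j] ← min(dist[i][j], dist[i][k] + dist[k][j]). The final matrix gives, for each (i, j), the minimum total weight of any directed path from i to j (possibly empty when i = j).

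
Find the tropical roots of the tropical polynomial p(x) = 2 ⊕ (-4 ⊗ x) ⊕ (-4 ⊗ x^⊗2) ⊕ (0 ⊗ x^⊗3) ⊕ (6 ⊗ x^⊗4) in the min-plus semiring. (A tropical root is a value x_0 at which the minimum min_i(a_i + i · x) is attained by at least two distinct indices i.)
Roots: {-6, -4, 0, 6}

Each tropical root is a break point of the lower envelope of the lines y = a_i + i · x (there are 5 lines, with slopes 0, 1, ..., 4). Only the lines that attain the minimum somewhere contribute to roots; other lines are dominated. Here the surviving (envelope) indices are i = 4, i = 3, i = 2, i = 1, i = 0.
Intersections between consecutive envelope lines give the roots: for adjacent envelope indices i < j the intersection is x = (a_i − a_j) / (j − i). Reading off the sorted break points: {-6, -4, 0, 6}.
Verification: at each break x_0, at least two indices attain the minimum of min_i(a_i + i · x_0).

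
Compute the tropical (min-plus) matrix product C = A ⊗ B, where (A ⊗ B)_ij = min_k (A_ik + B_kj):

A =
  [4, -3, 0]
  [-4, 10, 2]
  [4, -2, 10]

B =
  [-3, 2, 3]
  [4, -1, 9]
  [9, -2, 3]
A ⊗ B =
  [1, -4, 3]
  [-7, -2, -1]
  [1, -3, 7]

Apply the min-plus product entry-by-entry:
  C[0][0] = min over k of (A[0][0] + B[0][0] = 4 + -3 = 1, A[0][1] + B[1][0] = -3 + 4 = 1, A[0][2] + B[2][0] = 0 + 9 = 9) = 1 (attained at k = 0)
  C[0][1] = min over k of (A[0][0] + B[0][1] = 4 + 2 = 6, A[0][1] + B[1][1] = -3 + -1 = -4, A[0][2] + B[2][1] = 0 + -2 = -2) = -4 (attained at k = 1)
  C[0][2] = min over k of (A[0][0] + B[0][2] = 4 + 3 = 7, A[0][1] + B[1][2] = -3 + 9 = 6, A[0][2] + B[2][2] = 0 + 3 = 3) = 3 (attained at k = 2)
  C[1][0] = min over k of (A[1][0] + B[0][0] = -4 + -3 = -7, A[1][1] + B[1][0] = 10 + 4 = 14, A[1][2] + B[2][0] = 2 + 9 = 11) = -7 (attained at k = 0)
  C[1][1] = min over k of (A[1][0] + B[0][1] = -4 + 2 = -2, A[1][1] + B[1][1] = 10 + -1 = 9, A[1][2] + B[2][1] = 2 + -2 = 0) = -2 (attained at k = 0)
  C[1][2] = min over k of (A[1][0] + B[0][2] = -4 + 3 = -1, A[1][1] + B[1][2] = 10 + 9 = 19, A[1][2] + B[2][2] = 2 + 3 = 5) = -1 (attained at k = 0)
  C[2][0] = min over k of (A[2][0] + B[0][0] = 4 + -3 = 1, A[2][1] + B[1][0] = -2 + 4 = 2, A[2][2] + B[2][0] = 10 + 9 = 19) = 1 (attained at k = 0)
  C[2][1] = min over k of (A[2][0] + B[0][1] = 4 + 2 = 6, A[2][1] + B[1][1] = -2 + -1 = -3, A[2][2] + B[2][1] = 10 + -2 = 8) = -3 (attained at k = 1)
  C[2][2] = min over k of (A[2][0] + B[0][2] = 4 + 3 = 7, A[2][1] + B[1][2] = -2 + 9 = 7, A[2][2] + B[2][2] = 10 + 3 = 13) = 7 (attained at k = 0)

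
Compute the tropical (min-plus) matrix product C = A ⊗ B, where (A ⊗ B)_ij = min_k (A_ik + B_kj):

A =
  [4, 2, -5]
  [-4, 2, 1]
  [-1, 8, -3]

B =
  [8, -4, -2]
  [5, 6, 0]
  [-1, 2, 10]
A ⊗ B =
  [-6, -3, 2]
  [0, -8, -6]
  [-4, -5, -3]

Apply the min-plus product entry-by-entry:
  C[0][0] = min over k of (A[0][0] + B[0][0] = 4 + 8 = 12, A[0][1] + B[1][0] = 2 + 5 = 7, A[0][2] + B[2][0] = -5 + -1 = -6) = -6 (attained at k = 2)
  C[0][1] = min over k of (A[0][0] + B[0][1] = 4 + -4 = 0, A[0][1] + B[1][1] = 2 + 6 = 8, A[0][2] + B[2][1] = -5 + 2 = -3) = -3 (attained at k = 2)
  C[0][2] = min over k of (A[0][0] + B[0][2] = 4 + -2 = 2, A[0][1] + B[1][2] = 2 + 0 = 2, A[0][2] + B[2][2] = -5 + 10 = 5) = 2 (attained at k = 0)
  C[1][0] = min over k of (A[1][0] + B[0][0] = -4 + 8 = 4, A[1][1] + B[1][0] = 2 + 5 = 7, A[1][2] + B[2][0] = 1 + -1 = 0) = 0 (attained at k = 2)
  C[1][1] = min over k of (A[1][0] + B[0][1] = -4 + -4 = -8, A[1][1] + B[1][1] = 2 + 6 = 8, A[1][2] + B[2][1] = 1 + 2 = 3) = -8 (attained at k = 0)
  C[1][2] = min over k of (A[1][0] + B[0][2] = -4 + -2 = -6, A[1][1] + B[1][2] = 2 + 0 = 2, A[1][2] + B[2][2] = 1 + 10 = 11) = -6 (attained at k = 0)
  C[2][0] = min over k of (A[2][0] + B[0][0] = -1 + 8 = 7, A[2][1] + B[1][0] = 8 + 5 = 13, A[2][2] + B[2][0] = -3 + -1 = -4) = -4 (attained at k = 2)
  C[2][1] = min over k of (A[2][0] + B[0][1] = -1 + -4 = -5, A[2][1] + B[1][1] = 8 + 6 = 14, A[2][2] + B[2][1] = -3 + 2 = -1) = -5 (attained at k = 0)
  C[2][2] = min over k of (A[2][0] + B[0][2] = -1 + -2 = -3, A[2][1] + B[1][2] = 8 + 0 = 8, A[2][2] + B[2][2] = -3 + 10 = 7) = -3 (attained at k = 0)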